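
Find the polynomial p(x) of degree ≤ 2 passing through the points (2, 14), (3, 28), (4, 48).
3*x**2 - x + 4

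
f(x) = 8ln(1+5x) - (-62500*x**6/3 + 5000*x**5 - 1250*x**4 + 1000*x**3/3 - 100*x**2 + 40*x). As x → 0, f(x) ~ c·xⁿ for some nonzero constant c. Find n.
7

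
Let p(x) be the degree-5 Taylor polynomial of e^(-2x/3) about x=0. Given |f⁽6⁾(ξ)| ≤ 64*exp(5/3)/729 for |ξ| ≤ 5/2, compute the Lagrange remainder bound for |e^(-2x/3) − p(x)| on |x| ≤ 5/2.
3125*exp(5/3)/104976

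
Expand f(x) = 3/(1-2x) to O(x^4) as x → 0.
3 + 6*x + 12*x**2 + 24*x**3 + O(x**4)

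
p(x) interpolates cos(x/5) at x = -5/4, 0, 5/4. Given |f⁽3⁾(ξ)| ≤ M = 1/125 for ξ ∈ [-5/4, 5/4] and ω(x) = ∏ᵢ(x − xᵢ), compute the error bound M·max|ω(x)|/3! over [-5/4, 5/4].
sqrt(3)/1728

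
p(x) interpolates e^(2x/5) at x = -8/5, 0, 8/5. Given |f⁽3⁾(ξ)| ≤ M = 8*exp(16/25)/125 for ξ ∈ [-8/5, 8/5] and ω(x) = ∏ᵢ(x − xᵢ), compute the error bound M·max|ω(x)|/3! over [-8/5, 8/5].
4096*sqrt(3)*exp(16/25)/421875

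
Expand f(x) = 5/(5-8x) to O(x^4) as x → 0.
1 + 8*x/5 + 64*x**2/25 + 512*x**3/125 + O(x**4)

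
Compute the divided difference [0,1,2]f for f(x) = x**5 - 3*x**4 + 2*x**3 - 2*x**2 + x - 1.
-2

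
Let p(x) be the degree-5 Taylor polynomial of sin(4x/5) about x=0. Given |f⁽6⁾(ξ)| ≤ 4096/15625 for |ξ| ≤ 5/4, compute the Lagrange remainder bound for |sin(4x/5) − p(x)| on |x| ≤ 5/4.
1/720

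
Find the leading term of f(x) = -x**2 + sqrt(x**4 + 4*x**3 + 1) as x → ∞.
2*x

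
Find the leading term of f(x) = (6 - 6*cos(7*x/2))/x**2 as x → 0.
147/4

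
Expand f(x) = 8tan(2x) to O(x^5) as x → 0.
16*x + 64*x**3/3 + O(x**5)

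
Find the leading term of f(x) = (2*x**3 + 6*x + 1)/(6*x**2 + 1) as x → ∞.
x/3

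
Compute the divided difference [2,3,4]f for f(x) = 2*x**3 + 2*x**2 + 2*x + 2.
20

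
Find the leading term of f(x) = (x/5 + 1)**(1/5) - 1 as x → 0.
x/25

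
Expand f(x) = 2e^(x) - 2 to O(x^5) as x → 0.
2*x + x**2 + x**3/3 + x**4/12 + O(x**5)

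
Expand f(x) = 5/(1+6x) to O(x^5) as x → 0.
5 - 30*x + 180*x**2 - 1080*x**3 + 6480*x**4 + O(x**5)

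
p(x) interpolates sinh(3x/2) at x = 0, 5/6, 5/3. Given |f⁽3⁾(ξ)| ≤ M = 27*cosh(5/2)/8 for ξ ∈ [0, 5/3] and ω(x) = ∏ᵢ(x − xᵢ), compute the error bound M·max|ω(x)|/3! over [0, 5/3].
125*sqrt(3)*cosh(5/2)/1728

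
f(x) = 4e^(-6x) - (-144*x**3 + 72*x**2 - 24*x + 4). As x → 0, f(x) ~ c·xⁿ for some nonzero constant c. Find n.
4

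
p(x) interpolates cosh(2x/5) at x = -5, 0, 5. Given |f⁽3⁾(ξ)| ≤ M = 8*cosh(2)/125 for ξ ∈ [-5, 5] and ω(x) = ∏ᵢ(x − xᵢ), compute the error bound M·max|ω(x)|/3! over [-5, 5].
8*sqrt(3)*cosh(2)/27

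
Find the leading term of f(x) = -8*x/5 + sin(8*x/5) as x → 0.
-256*x**3/375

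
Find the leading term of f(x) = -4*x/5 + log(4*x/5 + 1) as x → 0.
-8*x**2/25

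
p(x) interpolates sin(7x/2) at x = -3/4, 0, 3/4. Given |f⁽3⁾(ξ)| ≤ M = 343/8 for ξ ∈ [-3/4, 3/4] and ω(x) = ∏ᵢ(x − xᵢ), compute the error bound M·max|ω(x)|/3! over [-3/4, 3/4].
343*sqrt(3)/512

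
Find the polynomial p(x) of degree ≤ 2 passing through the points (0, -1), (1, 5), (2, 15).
2*x**2 + 4*x - 1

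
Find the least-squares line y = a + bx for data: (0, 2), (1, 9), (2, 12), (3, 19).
a = 12/5, b = 27/5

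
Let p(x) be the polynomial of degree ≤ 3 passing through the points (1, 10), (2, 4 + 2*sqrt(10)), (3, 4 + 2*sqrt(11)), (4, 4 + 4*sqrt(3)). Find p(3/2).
-5*sqrt(11)/8 + sqrt(3)/4 + 47/8 + 15*sqrt(10)/8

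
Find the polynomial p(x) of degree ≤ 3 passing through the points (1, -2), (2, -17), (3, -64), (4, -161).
-3*x**3 + 2*x**2 - 1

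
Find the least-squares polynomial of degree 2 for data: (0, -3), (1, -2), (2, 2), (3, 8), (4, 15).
-16/5 + (3/5)x + x²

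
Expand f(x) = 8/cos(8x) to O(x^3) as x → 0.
8 + 256*x**2 + O(x**3)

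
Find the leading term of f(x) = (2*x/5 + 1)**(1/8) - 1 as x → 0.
x/20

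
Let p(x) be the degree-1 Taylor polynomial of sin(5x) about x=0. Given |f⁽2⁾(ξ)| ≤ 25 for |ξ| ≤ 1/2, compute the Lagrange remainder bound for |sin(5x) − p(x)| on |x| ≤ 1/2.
25/8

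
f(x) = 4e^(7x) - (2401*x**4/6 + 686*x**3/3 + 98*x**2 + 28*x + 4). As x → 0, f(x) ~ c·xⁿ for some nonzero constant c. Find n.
5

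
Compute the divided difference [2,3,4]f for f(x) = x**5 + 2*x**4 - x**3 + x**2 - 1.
387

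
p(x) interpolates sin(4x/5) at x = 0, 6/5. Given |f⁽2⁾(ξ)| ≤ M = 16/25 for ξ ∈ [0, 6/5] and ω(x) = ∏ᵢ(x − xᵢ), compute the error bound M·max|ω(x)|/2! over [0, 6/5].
72/625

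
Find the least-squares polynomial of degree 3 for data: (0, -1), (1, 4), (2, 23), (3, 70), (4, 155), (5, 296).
-23/21 + (181/63)x + (4/21)x² + (20/9)x³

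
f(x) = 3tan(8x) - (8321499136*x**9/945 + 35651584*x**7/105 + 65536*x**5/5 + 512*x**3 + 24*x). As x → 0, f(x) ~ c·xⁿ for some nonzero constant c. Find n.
11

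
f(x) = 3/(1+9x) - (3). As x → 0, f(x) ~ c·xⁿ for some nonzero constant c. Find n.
1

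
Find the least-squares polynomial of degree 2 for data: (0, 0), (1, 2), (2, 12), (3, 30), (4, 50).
-18/35 + (8/35)x + (22/7)x²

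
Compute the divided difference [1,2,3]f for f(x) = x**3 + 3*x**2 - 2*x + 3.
9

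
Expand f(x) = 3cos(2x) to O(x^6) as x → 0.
3 - 6*x**2 + 2*x**4 + O(x**6)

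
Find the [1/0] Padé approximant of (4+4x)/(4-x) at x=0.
5*x/4 + 1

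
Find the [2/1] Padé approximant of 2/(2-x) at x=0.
1/(1 - x/2)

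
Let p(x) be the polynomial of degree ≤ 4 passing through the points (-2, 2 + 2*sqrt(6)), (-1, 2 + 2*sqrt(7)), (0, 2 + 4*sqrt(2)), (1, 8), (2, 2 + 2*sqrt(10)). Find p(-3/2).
-35*sqrt(2)/16 - 5*sqrt(10)/64 + 35*sqrt(6)/64 + 53/16 + 35*sqrt(7)/16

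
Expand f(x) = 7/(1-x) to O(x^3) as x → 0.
7 + 7*x + 7*x**2 + O(x**3)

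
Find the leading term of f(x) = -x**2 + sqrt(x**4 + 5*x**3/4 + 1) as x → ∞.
5*x/8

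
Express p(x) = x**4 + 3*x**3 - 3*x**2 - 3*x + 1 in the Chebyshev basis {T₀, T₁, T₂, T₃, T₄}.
(-1/8)T₀ + (-3/4)T₁ - T₂ + (3/4)T₃ + (1/8)T₄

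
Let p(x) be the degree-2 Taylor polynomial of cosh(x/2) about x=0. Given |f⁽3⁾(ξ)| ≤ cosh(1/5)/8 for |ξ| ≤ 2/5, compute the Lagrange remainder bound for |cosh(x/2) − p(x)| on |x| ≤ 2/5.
cosh(1/5)/750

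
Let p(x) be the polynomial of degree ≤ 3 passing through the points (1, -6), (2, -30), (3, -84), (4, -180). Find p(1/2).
-3/2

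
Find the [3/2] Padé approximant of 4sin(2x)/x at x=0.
(8 - 56*x**2/15)/(x**2/5 + 1)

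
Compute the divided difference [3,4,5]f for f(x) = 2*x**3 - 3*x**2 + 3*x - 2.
21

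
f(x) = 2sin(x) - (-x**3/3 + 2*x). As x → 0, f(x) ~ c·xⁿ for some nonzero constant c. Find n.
5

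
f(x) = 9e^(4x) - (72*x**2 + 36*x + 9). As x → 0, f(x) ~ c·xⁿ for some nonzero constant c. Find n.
3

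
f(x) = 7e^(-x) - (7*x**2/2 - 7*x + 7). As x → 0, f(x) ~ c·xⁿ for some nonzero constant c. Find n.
3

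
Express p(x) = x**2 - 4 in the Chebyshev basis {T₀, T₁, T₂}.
(-7/2)T₀ + (1/2)T₂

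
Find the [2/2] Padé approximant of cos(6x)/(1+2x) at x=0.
(-99*x**2/7 - 3*x/7 + 1)/(3*x**2 + 11*x/7 + 1)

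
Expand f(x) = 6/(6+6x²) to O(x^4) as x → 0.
1 - x**2 + O(x**4)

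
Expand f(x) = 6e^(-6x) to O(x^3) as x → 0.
6 - 36*x + 108*x**2 + O(x**3)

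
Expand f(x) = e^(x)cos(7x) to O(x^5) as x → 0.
1 + x - 24*x**2 - 73*x**3/3 + 527*x**4/6 + O(x**5)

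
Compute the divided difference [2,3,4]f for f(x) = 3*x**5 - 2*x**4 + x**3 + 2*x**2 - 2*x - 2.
756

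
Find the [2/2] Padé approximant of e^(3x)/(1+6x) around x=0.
(111*x**2/68 + 69*x/34 + 1)/(-393*x**2/68 + 171*x/34 + 1)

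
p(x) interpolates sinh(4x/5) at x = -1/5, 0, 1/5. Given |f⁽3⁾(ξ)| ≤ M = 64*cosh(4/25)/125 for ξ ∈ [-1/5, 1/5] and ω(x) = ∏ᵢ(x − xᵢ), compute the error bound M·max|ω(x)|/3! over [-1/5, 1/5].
64*sqrt(3)*cosh(4/25)/421875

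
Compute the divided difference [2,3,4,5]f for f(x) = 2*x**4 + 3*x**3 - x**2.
31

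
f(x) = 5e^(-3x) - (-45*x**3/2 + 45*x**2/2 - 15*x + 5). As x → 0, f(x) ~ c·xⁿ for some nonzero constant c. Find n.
4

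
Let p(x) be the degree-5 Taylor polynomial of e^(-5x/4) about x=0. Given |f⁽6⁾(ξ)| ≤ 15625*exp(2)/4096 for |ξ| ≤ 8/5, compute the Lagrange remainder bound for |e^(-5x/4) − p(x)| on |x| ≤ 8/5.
4*exp(2)/45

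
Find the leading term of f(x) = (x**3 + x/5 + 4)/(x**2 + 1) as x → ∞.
x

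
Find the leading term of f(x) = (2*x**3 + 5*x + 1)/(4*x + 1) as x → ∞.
x**2/2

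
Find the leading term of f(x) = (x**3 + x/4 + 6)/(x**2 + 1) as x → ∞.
x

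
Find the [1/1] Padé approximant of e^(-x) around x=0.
(1 - x/2)/(x/2 + 1)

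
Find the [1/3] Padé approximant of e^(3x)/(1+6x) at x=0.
(21*x/20 + 1)/(333*x**3/40 - 207*x**2/20 + 81*x/20 + 1)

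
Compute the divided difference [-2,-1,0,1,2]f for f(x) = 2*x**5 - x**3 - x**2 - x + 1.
0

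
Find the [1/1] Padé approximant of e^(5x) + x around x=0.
(47*x/12 + 1)/(1 - 25*x/12)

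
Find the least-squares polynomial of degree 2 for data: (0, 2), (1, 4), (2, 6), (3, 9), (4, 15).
16/7 + (37/70)x + (9/14)x²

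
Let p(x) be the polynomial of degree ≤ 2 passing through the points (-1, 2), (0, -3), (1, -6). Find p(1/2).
-19/4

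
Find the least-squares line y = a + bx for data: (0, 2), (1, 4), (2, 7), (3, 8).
a = 21/10, b = 21/10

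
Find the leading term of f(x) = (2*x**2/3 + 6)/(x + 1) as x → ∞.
2*x/3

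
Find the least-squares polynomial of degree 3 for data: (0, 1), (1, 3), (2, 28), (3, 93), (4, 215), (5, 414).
19/21 + (-179/63)x + (187/84)x² + (107/36)x³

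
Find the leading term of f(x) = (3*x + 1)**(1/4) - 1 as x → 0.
3*x/4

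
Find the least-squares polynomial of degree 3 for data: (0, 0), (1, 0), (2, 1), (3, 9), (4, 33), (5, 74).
17/126 + (517/756)x + (-134/63)x² + (107/108)x³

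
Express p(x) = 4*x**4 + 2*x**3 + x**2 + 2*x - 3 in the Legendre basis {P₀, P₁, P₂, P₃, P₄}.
(-28/15)P₀ + (16/5)P₁ + (62/21)P₂ + (4/5)P₃ + (32/35)P₄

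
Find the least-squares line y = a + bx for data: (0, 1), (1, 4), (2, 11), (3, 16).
a = 1/5, b = 26/5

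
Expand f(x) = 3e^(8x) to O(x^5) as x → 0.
3 + 24*x + 96*x**2 + 256*x**3 + 512*x**4 + O(x**5)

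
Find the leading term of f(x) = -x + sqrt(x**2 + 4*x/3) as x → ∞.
2/3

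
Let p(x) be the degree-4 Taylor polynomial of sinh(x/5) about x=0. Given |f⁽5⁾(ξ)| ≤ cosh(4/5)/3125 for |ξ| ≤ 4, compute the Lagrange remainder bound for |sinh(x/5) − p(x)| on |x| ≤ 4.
128*cosh(4/5)/46875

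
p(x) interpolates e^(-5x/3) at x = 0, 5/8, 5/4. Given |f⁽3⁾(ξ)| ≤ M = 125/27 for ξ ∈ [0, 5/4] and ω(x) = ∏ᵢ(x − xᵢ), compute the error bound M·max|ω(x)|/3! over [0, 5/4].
15625*sqrt(3)/373248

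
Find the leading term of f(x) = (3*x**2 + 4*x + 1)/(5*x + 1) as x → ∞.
3*x/5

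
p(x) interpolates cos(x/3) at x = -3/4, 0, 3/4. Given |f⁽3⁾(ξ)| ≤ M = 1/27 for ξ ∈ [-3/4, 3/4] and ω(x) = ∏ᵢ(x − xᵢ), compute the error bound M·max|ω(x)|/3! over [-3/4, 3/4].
sqrt(3)/1728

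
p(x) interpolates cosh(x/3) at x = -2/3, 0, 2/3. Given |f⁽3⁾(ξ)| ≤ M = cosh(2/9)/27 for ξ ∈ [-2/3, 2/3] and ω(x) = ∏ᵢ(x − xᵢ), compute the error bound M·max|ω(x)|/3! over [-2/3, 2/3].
8*sqrt(3)*cosh(2/9)/19683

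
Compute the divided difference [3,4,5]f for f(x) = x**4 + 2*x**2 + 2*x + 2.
99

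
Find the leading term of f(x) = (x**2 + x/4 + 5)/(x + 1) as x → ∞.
x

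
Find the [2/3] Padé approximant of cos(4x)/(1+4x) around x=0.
(1 - 20*x**2/3)/(16*x**3/3 + 4*x**2/3 + 4*x + 1)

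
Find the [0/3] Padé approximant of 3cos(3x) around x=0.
3/(9*x**2/2 + 1)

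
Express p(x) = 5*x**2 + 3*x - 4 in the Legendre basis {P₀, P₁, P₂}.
(-7/3)P₀ + (3)P₁ + (10/3)P₂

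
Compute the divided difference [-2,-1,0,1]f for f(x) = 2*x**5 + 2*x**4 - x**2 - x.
6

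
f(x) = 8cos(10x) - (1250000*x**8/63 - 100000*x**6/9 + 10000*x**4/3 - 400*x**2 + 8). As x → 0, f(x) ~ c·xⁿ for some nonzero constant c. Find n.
10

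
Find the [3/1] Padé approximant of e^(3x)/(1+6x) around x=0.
(1179*x**3/232 + 513*x**2/116 + 351*x/116 + 1)/(699*x/116 + 1)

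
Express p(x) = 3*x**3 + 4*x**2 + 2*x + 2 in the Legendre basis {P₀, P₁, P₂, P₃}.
(10/3)P₀ + (19/5)P₁ + (8/3)P₂ + (6/5)P₃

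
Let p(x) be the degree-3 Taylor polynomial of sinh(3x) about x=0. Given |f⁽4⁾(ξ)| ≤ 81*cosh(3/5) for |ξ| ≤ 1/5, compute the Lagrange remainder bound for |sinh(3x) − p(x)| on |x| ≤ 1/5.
27*cosh(3/5)/5000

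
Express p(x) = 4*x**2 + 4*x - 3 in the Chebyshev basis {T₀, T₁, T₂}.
-T₀ + (4)T₁ + (2)T₂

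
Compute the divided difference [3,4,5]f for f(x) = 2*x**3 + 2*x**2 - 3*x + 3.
26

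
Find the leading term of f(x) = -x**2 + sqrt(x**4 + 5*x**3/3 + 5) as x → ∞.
5*x/6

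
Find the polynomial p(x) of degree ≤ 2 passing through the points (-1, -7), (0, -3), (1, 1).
4*x - 3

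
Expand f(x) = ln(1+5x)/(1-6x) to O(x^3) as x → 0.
5*x + 35*x**2/2 + O(x**3)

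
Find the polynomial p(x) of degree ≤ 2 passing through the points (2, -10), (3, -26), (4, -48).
-3*x**2 - x + 4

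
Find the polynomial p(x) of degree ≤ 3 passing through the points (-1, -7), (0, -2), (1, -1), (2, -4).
-2*x**2 + 3*x - 2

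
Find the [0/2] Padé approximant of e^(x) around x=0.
1/(x**2/2 - x + 1)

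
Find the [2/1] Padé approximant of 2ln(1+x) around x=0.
x*(x + 6)/(3*(2*x/3 + 1))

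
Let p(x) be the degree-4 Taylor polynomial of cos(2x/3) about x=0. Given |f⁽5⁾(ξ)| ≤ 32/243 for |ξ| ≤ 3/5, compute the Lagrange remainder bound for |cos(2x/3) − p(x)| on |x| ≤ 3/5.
4/46875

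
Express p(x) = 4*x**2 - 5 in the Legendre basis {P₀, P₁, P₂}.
(-11/3)P₀ + (8/3)P₂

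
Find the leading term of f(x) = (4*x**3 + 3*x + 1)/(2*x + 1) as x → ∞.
2*x**2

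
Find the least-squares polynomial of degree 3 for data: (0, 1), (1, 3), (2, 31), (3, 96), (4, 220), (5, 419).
95/126 + (-1973/756)x + (359/126)x² + (311/108)x³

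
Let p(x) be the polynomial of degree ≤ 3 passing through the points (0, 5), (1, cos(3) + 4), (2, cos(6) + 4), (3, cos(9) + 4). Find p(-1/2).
-5*cos(9)/16 + 21*cos(6)/16 - 35*cos(3)/16 + 99/16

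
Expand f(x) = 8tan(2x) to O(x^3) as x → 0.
16*x + O(x**3)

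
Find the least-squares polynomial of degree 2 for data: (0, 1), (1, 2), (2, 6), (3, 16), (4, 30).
41/35 + (-68/35)x + (16/7)x²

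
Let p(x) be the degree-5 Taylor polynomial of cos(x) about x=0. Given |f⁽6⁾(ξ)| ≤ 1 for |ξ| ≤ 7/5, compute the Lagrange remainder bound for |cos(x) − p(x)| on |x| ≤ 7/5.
117649/11250000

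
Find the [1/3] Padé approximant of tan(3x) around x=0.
3*x/(1 - 3*x**2)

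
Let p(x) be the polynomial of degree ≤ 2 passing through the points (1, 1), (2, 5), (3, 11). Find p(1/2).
-1/4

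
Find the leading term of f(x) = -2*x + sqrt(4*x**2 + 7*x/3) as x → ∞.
7/12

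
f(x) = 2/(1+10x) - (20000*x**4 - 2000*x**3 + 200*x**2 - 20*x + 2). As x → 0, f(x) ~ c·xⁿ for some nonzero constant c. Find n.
5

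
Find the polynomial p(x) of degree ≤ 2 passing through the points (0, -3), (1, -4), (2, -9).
-2*x**2 + x - 3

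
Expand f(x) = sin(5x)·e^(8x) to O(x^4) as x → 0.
5*x + 40*x**2 + 835*x**3/6 + O(x**4)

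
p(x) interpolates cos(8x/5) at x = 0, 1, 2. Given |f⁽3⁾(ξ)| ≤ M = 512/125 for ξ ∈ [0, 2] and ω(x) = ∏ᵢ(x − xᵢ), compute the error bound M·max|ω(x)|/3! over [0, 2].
512*sqrt(3)/3375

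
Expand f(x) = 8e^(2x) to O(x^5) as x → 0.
8 + 16*x + 16*x**2 + 32*x**3/3 + 16*x**4/3 + O(x**5)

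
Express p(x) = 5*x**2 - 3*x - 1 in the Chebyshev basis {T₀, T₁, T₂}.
(3/2)T₀ + (-3)T₁ + (5/2)T₂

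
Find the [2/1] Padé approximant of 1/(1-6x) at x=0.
1/(1 - 6*x)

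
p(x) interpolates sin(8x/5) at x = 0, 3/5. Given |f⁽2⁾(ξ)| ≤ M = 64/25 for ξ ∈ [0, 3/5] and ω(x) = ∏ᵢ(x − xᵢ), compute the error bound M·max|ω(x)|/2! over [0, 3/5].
72/625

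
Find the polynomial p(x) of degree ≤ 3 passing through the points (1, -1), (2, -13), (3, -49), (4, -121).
-2*x**3 + 2*x - 1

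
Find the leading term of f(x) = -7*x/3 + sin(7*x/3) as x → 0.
-343*x**3/162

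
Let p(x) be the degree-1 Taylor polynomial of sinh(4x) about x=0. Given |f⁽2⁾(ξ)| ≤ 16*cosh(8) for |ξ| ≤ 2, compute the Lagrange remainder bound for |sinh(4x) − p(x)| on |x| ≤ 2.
32*cosh(8)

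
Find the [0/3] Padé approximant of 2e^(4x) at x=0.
2/(-32*x**3/3 + 8*x**2 - 4*x + 1)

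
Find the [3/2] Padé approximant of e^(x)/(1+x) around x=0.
(8*x**3/165 + 57*x**2/220 + 42*x/55 + 1)/(-53*x**2/220 + 42*x/55 + 1)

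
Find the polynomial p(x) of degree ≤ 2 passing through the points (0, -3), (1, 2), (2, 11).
2*x**2 + 3*x - 3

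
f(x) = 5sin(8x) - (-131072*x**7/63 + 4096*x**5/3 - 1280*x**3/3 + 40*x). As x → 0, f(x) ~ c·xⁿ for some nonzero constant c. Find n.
9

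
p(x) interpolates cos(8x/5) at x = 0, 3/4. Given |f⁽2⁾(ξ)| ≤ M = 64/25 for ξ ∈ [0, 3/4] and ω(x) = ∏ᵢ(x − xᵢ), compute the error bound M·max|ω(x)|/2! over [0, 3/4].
9/50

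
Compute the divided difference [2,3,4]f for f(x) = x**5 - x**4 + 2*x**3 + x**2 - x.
249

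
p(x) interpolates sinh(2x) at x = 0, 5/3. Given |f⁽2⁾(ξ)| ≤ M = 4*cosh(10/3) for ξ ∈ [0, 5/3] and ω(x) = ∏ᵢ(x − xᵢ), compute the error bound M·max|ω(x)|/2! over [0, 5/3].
25*cosh(10/3)/18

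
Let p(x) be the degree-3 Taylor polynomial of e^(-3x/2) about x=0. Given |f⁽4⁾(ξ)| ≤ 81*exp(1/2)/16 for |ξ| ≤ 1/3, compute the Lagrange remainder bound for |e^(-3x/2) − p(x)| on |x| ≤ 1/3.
exp(1/2)/384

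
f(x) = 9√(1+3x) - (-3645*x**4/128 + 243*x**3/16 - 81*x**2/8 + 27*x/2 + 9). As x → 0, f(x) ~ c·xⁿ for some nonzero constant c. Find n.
5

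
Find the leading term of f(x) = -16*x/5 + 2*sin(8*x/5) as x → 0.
-512*x**3/375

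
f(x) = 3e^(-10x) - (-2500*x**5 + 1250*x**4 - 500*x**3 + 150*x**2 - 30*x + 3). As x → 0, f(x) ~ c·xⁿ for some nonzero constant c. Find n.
6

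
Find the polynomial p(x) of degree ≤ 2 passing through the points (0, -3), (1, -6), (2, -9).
-3*x - 3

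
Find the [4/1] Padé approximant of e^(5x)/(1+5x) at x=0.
(6625*x**4/216 + 175*x**3/9 + 25*x**2/2 + 44*x/9 + 1)/(44*x/9 + 1)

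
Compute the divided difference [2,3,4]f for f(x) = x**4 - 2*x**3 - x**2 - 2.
36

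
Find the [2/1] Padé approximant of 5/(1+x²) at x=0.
5 - 5*x**2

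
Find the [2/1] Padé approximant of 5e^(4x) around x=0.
(40*x**2/3 + 40*x/3 + 5)/(1 - 4*x/3)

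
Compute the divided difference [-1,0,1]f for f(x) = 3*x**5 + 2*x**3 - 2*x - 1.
0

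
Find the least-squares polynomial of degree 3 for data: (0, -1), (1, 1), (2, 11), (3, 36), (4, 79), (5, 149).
-65/63 + (-23/189)x + (76/63)x² + (26/27)x³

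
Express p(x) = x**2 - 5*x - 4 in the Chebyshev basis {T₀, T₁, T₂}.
(-7/2)T₀ + (-5)T₁ + (1/2)T₂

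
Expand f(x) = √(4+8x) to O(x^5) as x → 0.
2 + 2*x - x**2 + x**3 - 5*x**4/4 + O(x**5)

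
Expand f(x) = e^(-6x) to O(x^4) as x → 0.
1 - 6*x + 18*x**2 - 36*x**3 + O(x**4)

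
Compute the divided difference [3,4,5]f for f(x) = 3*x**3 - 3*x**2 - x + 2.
33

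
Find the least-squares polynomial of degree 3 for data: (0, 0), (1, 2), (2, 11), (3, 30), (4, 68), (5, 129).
-5/63 + (569/378)x + (-23/252)x² + (107/108)x³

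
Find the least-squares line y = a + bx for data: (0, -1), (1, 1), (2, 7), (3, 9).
a = -7/5, b = 18/5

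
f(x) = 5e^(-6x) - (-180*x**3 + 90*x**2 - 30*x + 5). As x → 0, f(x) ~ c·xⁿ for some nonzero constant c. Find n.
4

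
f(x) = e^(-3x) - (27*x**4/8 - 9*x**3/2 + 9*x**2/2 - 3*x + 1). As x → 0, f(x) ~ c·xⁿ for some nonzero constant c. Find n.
5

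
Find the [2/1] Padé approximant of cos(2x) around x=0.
1 - 2*x**2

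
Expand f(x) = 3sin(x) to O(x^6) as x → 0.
3*x - x**3/2 + x**5/40 + O(x**6)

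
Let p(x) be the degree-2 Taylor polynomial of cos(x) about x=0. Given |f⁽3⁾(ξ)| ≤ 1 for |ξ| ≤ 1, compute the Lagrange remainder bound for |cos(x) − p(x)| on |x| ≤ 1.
1/6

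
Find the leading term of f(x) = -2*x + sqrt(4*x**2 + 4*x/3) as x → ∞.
1/3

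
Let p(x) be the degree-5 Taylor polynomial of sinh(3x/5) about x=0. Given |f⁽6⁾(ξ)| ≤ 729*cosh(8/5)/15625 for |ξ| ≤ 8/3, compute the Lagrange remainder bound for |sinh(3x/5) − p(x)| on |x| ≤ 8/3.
16384*cosh(8/5)/703125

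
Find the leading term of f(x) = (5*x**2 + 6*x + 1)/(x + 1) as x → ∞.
5*x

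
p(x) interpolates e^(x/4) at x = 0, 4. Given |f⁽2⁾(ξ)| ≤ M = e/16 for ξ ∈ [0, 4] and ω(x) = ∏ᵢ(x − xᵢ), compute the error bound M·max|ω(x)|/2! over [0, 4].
e/8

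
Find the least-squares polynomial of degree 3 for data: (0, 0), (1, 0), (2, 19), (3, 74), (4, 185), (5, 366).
1/14 + (-335/84)x + (6/7)x² + (35/12)x³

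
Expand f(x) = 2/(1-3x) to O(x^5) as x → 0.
2 + 6*x + 18*x**2 + 54*x**3 + 162*x**4 + O(x**5)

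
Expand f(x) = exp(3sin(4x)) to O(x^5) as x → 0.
1 + 12*x + 72*x**2 + 256*x**3 + 480*x**4 + O(x**5)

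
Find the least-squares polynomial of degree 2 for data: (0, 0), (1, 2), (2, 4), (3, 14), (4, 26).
2/5 + (-8/5)x + (2)x²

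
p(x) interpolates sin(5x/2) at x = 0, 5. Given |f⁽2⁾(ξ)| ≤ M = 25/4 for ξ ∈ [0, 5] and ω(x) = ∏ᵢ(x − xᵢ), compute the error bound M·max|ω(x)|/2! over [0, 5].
625/32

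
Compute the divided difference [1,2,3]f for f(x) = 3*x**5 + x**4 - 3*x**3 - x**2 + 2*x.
276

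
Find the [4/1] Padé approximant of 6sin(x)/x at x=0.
x**4/20 - x**2 + 6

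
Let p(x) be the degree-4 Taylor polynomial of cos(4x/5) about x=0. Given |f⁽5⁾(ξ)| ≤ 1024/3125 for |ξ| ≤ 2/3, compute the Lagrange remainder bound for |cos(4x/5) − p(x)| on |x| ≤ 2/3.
4096/11390625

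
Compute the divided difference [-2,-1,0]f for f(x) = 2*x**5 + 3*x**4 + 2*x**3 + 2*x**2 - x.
-13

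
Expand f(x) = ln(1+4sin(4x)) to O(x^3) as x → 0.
16*x - 128*x**2 + O(x**3)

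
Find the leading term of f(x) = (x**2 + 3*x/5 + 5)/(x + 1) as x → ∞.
x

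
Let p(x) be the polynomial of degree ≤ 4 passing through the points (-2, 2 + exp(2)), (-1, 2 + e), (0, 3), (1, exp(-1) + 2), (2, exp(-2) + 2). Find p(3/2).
(35 + 140*e + (-5*exp(2) + 28*e + 186)*exp(2))*exp(-2)/128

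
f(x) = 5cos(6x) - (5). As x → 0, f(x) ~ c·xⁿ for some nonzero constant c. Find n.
2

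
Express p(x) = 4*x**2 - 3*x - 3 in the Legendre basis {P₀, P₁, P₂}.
(-5/3)P₀ + (-3)P₁ + (8/3)P₂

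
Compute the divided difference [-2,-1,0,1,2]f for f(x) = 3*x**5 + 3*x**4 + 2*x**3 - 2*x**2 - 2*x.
3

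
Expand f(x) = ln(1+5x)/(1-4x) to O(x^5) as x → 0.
5*x + 15*x**2/2 + 215*x**3/3 + 1565*x**4/12 + O(x**5)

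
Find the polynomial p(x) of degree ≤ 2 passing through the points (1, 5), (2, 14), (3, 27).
2*x**2 + 3*x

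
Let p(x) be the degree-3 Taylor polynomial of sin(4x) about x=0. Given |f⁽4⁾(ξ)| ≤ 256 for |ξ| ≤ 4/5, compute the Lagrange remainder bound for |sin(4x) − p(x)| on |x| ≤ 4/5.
8192/1875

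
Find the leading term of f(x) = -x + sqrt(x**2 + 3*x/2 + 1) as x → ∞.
3/4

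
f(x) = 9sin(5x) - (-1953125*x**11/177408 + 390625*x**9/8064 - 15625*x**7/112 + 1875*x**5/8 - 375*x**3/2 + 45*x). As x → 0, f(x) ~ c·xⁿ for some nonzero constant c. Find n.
13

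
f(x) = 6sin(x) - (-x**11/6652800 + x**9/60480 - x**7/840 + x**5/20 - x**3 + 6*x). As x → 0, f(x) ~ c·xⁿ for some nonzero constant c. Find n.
13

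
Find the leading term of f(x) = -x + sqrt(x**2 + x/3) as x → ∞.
1/6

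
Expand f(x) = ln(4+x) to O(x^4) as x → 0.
log(4) + x/4 - x**2/32 + x**3/192 + O(x**4)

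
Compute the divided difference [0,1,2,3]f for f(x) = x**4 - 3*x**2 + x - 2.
6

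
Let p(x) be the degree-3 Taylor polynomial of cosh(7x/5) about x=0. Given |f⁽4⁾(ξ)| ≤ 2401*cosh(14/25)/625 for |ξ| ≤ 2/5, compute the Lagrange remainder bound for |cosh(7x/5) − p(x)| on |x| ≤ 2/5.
4802*cosh(14/25)/1171875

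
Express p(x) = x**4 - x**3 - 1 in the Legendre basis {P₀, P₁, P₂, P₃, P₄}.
(-4/5)P₀ + (-3/5)P₁ + (4/7)P₂ + (-2/5)P₃ + (8/35)P₄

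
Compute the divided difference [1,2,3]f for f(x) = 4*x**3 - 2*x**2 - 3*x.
22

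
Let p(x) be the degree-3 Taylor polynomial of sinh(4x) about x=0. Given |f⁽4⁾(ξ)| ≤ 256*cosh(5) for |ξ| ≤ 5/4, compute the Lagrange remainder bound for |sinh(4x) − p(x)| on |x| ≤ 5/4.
625*cosh(5)/24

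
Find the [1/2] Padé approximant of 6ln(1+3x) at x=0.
18*x/(-3*x**2/4 + 3*x/2 + 1)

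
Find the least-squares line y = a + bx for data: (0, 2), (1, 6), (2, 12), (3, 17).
a = 8/5, b = 51/10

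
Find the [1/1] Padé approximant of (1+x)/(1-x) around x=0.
(x + 1)/(1 - x)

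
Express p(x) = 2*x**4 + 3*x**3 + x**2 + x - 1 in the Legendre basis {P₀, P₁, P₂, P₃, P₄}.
(-4/15)P₀ + (14/5)P₁ + (38/21)P₂ + (6/5)P₃ + (16/35)P₄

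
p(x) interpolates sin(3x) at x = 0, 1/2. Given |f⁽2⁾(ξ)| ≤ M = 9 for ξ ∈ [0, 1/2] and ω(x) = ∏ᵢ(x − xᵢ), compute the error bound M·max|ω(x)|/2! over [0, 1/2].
9/32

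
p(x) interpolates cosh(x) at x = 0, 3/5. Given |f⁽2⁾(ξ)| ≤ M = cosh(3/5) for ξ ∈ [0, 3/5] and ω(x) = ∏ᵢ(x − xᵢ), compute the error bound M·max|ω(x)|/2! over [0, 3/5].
9*cosh(3/5)/200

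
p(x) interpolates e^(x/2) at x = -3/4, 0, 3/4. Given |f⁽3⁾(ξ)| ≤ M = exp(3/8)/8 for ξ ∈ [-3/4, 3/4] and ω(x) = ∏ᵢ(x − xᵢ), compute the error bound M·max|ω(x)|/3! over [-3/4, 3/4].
sqrt(3)*exp(3/8)/512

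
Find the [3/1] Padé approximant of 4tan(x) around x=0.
4*x*(x**2 + 3)/3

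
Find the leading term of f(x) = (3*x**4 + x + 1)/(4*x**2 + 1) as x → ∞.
3*x**2/4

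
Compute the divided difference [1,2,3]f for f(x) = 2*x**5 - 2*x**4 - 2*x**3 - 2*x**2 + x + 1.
116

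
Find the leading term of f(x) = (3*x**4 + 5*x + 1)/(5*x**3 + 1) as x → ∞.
3*x/5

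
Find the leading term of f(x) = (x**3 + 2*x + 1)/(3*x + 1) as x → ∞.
x**2/3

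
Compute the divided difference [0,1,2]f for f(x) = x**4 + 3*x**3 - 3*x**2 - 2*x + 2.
13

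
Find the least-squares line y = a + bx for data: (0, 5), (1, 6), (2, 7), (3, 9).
a = 24/5, b = 13/10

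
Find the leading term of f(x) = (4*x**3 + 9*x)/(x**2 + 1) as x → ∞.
4*x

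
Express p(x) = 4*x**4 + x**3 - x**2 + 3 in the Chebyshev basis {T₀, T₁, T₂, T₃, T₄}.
(4)T₀ + (3/4)T₁ + (3/2)T₂ + (1/4)T₃ + (1/2)T₄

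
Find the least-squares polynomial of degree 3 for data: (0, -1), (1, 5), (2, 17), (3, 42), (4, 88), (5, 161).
-41/42 + (1331/252)x + (-23/42)x² + (43/36)x³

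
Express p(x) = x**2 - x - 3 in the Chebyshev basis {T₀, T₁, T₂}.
(-5/2)T₀ - T₁ + (1/2)T₂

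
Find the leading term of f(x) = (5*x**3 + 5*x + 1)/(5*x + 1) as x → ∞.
x**2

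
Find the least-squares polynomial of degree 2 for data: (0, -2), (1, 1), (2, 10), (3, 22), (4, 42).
-67/35 + (23/70)x + (37/14)x²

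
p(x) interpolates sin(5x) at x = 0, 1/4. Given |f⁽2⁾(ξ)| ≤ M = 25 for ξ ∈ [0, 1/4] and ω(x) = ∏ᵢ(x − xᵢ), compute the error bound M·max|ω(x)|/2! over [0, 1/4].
25/128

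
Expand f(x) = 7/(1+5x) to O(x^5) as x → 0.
7 - 35*x + 175*x**2 - 875*x**3 + 4375*x**4 + O(x**5)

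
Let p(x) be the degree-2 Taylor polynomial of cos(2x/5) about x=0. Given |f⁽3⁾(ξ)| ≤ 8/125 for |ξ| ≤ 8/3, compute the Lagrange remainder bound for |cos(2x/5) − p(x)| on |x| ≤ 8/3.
2048/10125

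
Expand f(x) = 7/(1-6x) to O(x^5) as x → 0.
7 + 42*x + 252*x**2 + 1512*x**3 + 9072*x**4 + O(x**5)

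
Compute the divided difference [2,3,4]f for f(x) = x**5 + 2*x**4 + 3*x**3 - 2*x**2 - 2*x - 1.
420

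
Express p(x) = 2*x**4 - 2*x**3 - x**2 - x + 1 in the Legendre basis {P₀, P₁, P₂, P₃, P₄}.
(16/15)P₀ + (-11/5)P₁ + (10/21)P₂ + (-4/5)P₃ + (16/35)P₄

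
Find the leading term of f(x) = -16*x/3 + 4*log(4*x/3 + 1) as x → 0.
-32*x**2/9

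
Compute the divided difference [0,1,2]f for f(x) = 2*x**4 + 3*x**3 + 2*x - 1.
23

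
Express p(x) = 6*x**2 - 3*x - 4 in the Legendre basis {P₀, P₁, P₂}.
(-2)P₀ + (-3)P₁ + (4)P₂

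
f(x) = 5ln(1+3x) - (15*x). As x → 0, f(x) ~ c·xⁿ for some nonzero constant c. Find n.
2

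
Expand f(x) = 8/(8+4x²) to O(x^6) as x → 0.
1 - x**2/2 + x**4/4 + O(x**6)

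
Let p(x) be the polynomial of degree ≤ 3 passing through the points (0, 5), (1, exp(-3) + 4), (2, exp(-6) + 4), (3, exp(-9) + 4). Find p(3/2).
(-1 + 9*exp(3) + 9*exp(6) + 63*exp(9))*exp(-9)/16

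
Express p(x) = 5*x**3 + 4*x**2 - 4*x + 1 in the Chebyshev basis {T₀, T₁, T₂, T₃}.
(3)T₀ + (-1/4)T₁ + (2)T₂ + (5/4)T₃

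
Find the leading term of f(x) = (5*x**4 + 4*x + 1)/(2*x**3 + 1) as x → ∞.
5*x/2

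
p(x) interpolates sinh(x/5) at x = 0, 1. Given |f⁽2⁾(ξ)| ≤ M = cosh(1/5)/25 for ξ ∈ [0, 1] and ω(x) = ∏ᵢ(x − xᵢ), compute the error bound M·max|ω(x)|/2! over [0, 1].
cosh(1/5)/200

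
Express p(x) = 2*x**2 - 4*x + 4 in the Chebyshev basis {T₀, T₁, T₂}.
(5)T₀ + (-4)T₁ + T₂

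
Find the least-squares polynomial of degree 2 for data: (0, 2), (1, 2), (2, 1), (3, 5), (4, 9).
79/35 + (-141/70)x + (13/14)x²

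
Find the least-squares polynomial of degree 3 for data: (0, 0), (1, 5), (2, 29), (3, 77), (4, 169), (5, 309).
-11/126 + (773/756)x + (337/126)x² + (205/108)x³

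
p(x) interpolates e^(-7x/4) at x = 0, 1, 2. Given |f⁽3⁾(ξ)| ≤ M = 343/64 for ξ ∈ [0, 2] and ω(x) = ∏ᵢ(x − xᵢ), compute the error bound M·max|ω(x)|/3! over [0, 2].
343*sqrt(3)/1728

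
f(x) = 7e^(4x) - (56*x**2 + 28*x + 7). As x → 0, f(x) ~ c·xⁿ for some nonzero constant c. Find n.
3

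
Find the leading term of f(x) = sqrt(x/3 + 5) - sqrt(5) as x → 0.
sqrt(5)*x/30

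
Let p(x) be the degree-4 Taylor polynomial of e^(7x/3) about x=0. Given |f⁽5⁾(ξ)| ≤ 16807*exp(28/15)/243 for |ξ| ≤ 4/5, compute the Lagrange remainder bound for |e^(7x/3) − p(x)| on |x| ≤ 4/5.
2151296*exp(28/15)/11390625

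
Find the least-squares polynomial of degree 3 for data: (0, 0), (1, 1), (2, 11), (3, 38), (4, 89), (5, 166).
25/126 + (-2341/756)x + (593/252)x² + (53/54)x³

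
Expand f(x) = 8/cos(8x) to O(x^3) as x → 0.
8 + 256*x**2 + O(x**3)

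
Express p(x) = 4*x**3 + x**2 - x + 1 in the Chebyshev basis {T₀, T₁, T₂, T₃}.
(3/2)T₀ + (2)T₁ + (1/2)T₂ + T₃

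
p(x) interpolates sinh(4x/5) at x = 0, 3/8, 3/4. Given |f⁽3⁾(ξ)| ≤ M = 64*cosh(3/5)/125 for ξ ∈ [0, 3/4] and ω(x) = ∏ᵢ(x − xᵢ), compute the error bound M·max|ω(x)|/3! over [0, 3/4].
sqrt(3)*cosh(3/5)/1000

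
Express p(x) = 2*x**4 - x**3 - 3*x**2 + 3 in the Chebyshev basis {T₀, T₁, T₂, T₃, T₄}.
(9/4)T₀ + (-3/4)T₁ + (-1/2)T₂ + (-1/4)T₃ + (1/4)T₄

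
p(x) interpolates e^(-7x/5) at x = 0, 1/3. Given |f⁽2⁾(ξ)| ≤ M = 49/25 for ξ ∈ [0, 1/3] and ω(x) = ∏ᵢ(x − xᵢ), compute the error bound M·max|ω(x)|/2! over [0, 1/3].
49/1800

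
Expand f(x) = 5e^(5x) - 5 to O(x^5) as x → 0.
25*x + 125*x**2/2 + 625*x**3/6 + 3125*x**4/24 + O(x**5)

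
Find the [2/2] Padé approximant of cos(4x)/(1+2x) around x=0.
(-16*x**2/3 - 2*x/3 + 1)/(4*x**2/3 + 4*x/3 + 1)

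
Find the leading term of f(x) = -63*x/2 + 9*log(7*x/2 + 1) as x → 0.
-441*x**2/8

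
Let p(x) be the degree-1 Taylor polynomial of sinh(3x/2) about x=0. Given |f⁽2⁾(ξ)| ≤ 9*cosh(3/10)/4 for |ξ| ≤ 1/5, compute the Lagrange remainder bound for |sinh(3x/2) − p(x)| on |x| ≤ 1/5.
9*cosh(3/10)/200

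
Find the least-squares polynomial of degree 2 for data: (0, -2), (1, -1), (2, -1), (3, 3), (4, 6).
-13/7 + (-2/7)x + (4/7)x²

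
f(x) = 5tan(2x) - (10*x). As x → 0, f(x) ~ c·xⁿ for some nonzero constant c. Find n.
3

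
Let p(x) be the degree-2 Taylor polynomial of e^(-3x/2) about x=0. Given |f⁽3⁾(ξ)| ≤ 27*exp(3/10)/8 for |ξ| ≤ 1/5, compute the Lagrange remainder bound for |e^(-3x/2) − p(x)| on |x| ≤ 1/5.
9*exp(3/10)/2000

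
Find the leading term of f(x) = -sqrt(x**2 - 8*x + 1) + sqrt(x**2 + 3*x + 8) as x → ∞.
11/2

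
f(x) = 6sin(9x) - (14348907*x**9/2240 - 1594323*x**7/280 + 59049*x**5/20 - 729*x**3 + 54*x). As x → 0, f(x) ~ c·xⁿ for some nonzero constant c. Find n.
11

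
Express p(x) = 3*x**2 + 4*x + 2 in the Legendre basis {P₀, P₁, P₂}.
(3)P₀ + (4)P₁ + (2)P₂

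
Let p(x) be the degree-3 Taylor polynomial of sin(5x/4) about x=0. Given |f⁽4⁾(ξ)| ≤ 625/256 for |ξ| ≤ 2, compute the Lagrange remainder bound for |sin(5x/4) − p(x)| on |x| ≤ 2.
625/384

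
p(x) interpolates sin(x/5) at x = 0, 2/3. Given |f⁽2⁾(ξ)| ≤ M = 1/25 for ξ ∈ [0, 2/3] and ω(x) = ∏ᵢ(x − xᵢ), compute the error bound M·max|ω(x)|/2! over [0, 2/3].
1/450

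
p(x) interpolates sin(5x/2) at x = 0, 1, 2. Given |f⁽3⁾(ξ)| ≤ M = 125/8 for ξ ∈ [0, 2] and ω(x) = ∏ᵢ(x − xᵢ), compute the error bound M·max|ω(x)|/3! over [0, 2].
125*sqrt(3)/216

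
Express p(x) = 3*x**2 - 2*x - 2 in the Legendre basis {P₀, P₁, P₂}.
-P₀ + (-2)P₁ + (2)P₂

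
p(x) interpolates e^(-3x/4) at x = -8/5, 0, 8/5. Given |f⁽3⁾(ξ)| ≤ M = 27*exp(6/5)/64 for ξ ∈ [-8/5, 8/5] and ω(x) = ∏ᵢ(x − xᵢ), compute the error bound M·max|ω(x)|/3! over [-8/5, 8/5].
8*sqrt(3)*exp(6/5)/125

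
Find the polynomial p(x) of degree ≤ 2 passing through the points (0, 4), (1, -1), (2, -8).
-x**2 - 4*x + 4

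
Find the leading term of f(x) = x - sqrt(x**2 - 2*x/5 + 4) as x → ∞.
1/5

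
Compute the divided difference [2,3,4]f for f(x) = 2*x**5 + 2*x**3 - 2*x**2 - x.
586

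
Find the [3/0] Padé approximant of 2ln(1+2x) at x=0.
4*x*(4*x**2 - 3*x + 3)/3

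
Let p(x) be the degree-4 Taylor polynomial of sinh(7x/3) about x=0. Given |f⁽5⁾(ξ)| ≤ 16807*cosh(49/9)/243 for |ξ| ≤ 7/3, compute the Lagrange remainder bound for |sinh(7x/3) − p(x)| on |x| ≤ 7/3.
282475249*cosh(49/9)/7085880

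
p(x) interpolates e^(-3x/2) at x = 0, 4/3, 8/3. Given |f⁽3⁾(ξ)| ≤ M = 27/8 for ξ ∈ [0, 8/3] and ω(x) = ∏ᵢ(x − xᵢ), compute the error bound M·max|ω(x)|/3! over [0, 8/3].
8*sqrt(3)/27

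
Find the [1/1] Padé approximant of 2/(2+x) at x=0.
1/(x/2 + 1)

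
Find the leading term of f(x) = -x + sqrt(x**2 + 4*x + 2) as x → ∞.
2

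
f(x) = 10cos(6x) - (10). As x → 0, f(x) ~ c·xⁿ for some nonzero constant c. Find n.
2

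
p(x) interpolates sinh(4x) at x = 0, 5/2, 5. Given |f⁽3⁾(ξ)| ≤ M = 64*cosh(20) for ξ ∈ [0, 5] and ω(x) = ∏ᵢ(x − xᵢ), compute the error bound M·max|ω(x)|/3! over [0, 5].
1000*sqrt(3)*cosh(20)/27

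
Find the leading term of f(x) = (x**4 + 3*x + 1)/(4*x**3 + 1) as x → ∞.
x/4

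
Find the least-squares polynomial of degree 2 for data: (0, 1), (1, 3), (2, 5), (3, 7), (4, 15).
53/35 + (-8/35)x + (6/7)x²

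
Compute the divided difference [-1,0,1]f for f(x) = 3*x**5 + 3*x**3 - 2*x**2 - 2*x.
-2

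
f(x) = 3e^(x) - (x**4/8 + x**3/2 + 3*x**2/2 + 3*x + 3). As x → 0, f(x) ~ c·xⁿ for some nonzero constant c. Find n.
5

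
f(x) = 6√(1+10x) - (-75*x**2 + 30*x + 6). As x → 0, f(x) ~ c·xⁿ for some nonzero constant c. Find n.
3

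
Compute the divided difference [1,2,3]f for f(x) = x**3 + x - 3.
6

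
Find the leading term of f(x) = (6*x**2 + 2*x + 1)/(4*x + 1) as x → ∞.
3*x/2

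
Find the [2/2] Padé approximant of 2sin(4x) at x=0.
8*x/(8*x**2/3 + 1)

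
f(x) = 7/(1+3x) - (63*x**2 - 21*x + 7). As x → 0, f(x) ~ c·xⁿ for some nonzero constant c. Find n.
3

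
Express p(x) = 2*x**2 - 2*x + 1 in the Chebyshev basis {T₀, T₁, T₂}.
(2)T₀ + (-2)T₁ + T₂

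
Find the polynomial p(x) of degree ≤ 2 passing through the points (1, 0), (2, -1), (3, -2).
1 - x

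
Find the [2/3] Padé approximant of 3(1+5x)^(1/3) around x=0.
(175*x**2/6 + 20*x + 3)/(-125*x**3/162 + 25*x**2/6 + 5*x + 1)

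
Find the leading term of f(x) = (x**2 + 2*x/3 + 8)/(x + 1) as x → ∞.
x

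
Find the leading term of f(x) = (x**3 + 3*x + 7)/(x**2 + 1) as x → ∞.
x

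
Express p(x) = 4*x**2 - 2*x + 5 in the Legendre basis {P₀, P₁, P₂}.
(19/3)P₀ + (-2)P₁ + (8/3)P₂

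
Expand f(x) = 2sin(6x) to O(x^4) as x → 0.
12*x - 72*x**3 + O(x**4)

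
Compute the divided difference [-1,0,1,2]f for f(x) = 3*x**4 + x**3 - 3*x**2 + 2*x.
7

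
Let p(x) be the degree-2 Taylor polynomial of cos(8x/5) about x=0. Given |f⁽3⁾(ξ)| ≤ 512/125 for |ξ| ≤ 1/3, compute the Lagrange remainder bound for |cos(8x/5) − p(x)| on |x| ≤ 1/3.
256/10125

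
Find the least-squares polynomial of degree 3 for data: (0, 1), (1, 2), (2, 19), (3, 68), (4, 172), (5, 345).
127/126 + (-283/756)x + (-409/252)x² + (167/54)x³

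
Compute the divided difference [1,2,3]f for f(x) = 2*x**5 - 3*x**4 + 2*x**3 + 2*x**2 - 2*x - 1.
119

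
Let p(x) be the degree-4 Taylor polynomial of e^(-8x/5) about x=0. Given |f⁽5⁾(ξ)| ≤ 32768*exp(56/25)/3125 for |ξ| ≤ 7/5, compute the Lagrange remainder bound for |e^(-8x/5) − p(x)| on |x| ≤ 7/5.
68841472*exp(56/25)/146484375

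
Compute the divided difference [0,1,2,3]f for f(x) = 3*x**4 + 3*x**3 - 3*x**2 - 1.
21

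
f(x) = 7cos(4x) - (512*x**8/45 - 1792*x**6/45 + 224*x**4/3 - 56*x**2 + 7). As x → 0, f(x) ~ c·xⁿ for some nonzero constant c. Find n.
10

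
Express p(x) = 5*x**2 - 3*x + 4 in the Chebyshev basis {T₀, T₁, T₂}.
(13/2)T₀ + (-3)T₁ + (5/2)T₂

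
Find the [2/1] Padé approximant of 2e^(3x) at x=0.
(3*x**2 + 4*x + 2)/(1 - x)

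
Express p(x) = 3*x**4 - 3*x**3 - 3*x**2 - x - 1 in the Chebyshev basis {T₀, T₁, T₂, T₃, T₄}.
(-11/8)T₀ + (-13/4)T₁ + (-3/4)T₃ + (3/8)T₄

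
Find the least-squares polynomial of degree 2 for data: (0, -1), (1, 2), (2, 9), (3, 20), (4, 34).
-38/35 + (48/35)x + (13/7)x²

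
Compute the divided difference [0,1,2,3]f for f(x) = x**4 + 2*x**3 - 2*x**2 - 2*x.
8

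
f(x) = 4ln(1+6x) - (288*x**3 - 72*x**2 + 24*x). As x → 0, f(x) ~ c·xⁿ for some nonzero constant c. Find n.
4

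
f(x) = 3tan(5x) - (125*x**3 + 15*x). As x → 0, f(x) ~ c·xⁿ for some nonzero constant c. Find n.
5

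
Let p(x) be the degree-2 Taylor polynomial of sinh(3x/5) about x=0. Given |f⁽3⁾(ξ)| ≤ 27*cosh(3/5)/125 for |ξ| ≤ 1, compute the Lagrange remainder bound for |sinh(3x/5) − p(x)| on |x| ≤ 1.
9*cosh(3/5)/250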